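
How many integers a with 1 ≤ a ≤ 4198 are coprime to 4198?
The number of a ∈ {1, ..., 4198} with gcd(a, 4198) = 1 is by definition Euler's totient φ(4198). φ is multiplicative, with φ(p^e) = p^e − p^(e−1). Factorise 4198 = 2 · 2099. Then
  φ(4198) = (2 − 1) · (2099 − 1) = 1 · 2098 = 2098.
So there are 2098 such integers.

Final answer: 2098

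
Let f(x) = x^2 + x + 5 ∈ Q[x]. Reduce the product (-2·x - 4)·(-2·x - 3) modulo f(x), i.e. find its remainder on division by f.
First multiply in Q[x] without reducing: a · b = 4·x^2 + 14·x + 12. Now divide by f(x) = x^2 + x + 5, eliminating the leading term at each step:
  leading term 4·x^2: subtract (4)·f(x) = 4·x^2 + 4·x + 20, leaving 10·x - 8
The degree is now < 2, so this is the remainder. Hence a · b ≡ 10·x - 8 in Q[x]/(f).

Final answer: a · b ≡ 10·x - 8 (mod f(x))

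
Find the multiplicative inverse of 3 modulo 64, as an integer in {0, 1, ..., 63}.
3^(−1) ≡ 43 (mod 64)

Apply the extended Euclidean algorithm to (64, 3), tracking rows (r, s, t) with s·64 + t·3 = r. Each division r_prev = q·r_cur + r_new produces the new row as (previous row) − q·(current row):
  row A: (64, 1, 0)   [1·64 + 0·3 = 64]
  row B: (3, 0, 1)   [0·64 + 1·3 = 3]
  64 = 21·3 + 1   → row C = row A − 21·row B = (1, 1, −21)   [check: 1·64 − 21·3 = 1]
  3 = 3·1 + 0   → remainder 0, stop. gcd = 1 (last nonzero row C).
The gcd is 1, so 3 is invertible mod 64. The last nonzero row gives 1·64 − 21·3 = 1, so t = −21. So 3^(−1) ≡ −21 ≡ 43 (mod 64). Verify: 3 · 43 = 129 ≡ 1 (mod 64). ✓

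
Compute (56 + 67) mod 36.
Reduce the summands first: 56 ≡ 20, 67 ≡ 31 (mod 36), so 56 + 67 ≡ 20 + 31 (mod 36). 20 + 31 = 51; 51 = 1·36 + 15, so (56 + 67) mod 36 = 15.

Final answer: 15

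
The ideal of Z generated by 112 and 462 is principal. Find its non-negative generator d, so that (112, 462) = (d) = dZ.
(112, 462) = (14); d = 14

In the PID Z, (a, b) is generated by gcd(a, b). Compute gcd(462, 112) with the extended Euclidean algorithm, tracking rows (r, s, t) with s·462 + t·112 = r:
  row A: (462, 1, 0)   [1·462 + 0·112 = 462]
  row B: (112, 0, 1)   [0·462 + 1·112 = 112]
  462 = 4·112 + 14   → row C = row A − 4·row B = (14, 1, −4)   [check: 1·462 − 4·112 = 14]
  112 = 8·14 + 0   → remainder 0, stop. gcd = 14 (last nonzero row C).
So gcd(112, 462) = 14, with Bézout identity 1·462 − 4·112 = 14. Containment (⊇): the Bézout identity exhibits 14 as an element of (112, 462), giving (14) ⊆ (112, 462). Containment (⊆): since 14 | 112 and 14 | 462 (112 = 14·8, 462 = 14·33), every Z-linear combination of 112 and 462 is divisible by 14, so (112, 462) ⊆ (14). Therefore (112, 462) = (14), d = 14.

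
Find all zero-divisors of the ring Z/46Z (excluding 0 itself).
An element a ∈ Z/46Z (with a ≠ 0) is a zero-divisor iff gcd(a, 46) > 1 (because a is a unit precisely when gcd(a, n) = 1, and in Z/nZ every nonzero, non-unit element is a zero-divisor). Scan a = 1, ..., 45 and keep those with gcd(a, 46) > 1:
  gcd(2, 46) = 2, gcd(4, 46) = 2, gcd(6, 46) = 2, gcd(8, 46) = 2, gcd(10, 46) = 2, gcd(12, 46) = 2, gcd(14, 46) = 2, gcd(16, 46) = 2, gcd(18, 46) = 2, gcd(20, 46) = 2, gcd(22, 46) = 2, gcd(23, 46) = 23, gcd(24, 46) = 2, gcd(26, 46) = 2, gcd(28, 46) = 2, gcd(30, 46) = 2, gcd(32, 46) = 2, gcd(34, 46) = 2, gcd(36, 46) = 2, gcd(38, 46) = 2, gcd(40, 46) = 2, gcd(42, 46) = 2, gcd(44, 46) = 2.
All other a ∈ {1, ..., 45} have gcd(a, 46) = 1 and are units. So the nonzero zero-divisors are exactly the 23 values of a appearing in this scan.

Final answer: nonzero zero-divisors of Z/46Z = {2, 4, 6, 8, 10, 12, 14, 16, 18, 20, 22, 23, 24, 26, 28, 30, 32, 34, 36, 38, 40, 42, 44}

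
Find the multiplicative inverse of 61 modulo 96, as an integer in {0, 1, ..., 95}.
61^(−1) ≡ 85 (mod 96)

Apply the extended Euclidean algorithm to (96, 61), tracking rows (r, s, t) with s·96 + t·61 = r. Each division r_prev = q·r_cur + r_new produces the new row as (previous row) − q·(current row):
  row A: (96, 1, 0)   [1·96 + 0·61 = 96]
  row B: (61, 0, 1)   [0·96 + 1·61 = 61]
  96 = 1·61 + 35   → row C = row A − 1·row B = (35, 1, −1)   [check: 1·96 − 1·61 = 35]
  61 = 1·35 + 26   → row D = row B − 1·row C = (26, −1, 2)   [check: −1·96 + 2·61 = 26]
  35 = 1·26 + 9   → row E = row C − 1·row D = (9, 2, −3)   [check: 2·96 − 3·61 = 9]
  26 = 2·9 + 8   → row F = row D − 2·row E = (8, −5, 8)   [check: −5·96 + 8·61 = 8]
  9 = 1·8 + 1   → row G = row E − 1·row F = (1, 7, −11)   [check: 7·96 − 11·61 = 1]
  8 = 8·1 + 0   → remainder 0, stop. gcd = 1 (last nonzero row G).
The gcd is 1, so 61 is invertible mod 96. The last nonzero row gives 7·96 − 11·61 = 1, so t = −11. So 61^(−1) ≡ −11 ≡ 85 (mod 96). Verify: 61 · 85 = 5185 ≡ 1 (mod 96). ✓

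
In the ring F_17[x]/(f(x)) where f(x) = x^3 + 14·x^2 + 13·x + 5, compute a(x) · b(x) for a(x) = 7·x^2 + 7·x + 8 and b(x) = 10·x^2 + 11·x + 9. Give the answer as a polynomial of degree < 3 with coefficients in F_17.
Multiply as integer polynomials: a · b = 70·x^4 + 147·x^3 + 220·x^2 + 151·x + 72. Reducing coefficients mod 17: a · b ≡ 2·x^4 + 11·x^3 + 16·x^2 + 15·x + 4. Now divide by f(x) = x^3 + 14·x^2 + 13·x + 5 in F_17[x], eliminating the leading term at each step:
  leading term 2·x^4: subtract (2·x)·f(x) = 2·x^4 + 11·x^3 + 9·x^2 + 10·x, leaving 7·x^2 + 5·x + 4 (coefficients mod 17)
The degree is now < 3, so this is the remainder. Hence a · b ≡ 7·x^2 + 5·x + 4 in F_17[x]/(f).

Final answer: a · b ≡ 7·x^2 + 5·x + 4 (mod f(x))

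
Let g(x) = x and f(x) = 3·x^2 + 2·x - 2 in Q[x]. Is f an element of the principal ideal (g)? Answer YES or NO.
NO

In Q[x] the ideal (g) consists of all multiples of g, so f ∈ (g) iff g | f, i.e. iff the remainder of f on division by g is 0. Divide f by g (g is monic, so eliminate the leading term of the running remainder at each step):
  leading term 3·x^2: subtract (3·x)·g(x) = 3·x^2, leaving 2·x - 2
  leading term 2·x: subtract (2)·g(x) = 2·x, leaving -2
The remainder r(x) = -2 ≠ 0 (and deg r < deg g), so g ∤ f, i.e. f ∉ (g).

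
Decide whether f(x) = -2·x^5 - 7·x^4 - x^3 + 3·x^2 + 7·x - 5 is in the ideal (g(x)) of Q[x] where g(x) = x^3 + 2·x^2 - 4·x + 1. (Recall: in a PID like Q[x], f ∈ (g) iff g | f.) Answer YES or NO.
In Q[x] the ideal (g) consists of all multiples of g, so f ∈ (g) iff g | f, i.e. iff the remainder of f on division by g is 0. Divide f by g (g is monic, so eliminate the leading term of the running remainder at each step):
  leading term -2·x^5: subtract (-2·x^2)·g(x) = -2·x^5 - 4·x^4 + 8·x^3 - 2·x^2, leaving -3·x^4 - 9·x^3 + 5·x^2 + 7·x - 5
  leading term -3·x^4: subtract (-3·x)·g(x) = -3·x^4 - 6·x^3 + 12·x^2 - 3·x, leaving -3·x^3 - 7·x^2 + 10·x - 5
  leading term -3·x^3: subtract (-3)·g(x) = -3·x^3 - 6·x^2 + 12·x - 3, leaving -x^2 - 2·x - 2
The remainder r(x) = -x^2 - 2·x - 2 ≠ 0 (and deg r < deg g), so g ∤ f, i.e. f ∉ (g).

Final answer: NO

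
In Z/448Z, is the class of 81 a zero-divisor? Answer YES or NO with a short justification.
gcd(81, 448) = 1, so 81 is a unit in Z/448Z (it has a multiplicative inverse). A unit cannot be a zero-divisor: if 81·b ≡ 0 then multiplying both sides by 81^(−1) gives b ≡ 0. So 81 is not a zero-divisor.

Final answer: NO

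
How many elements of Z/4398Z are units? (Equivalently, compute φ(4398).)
Z/4398Z has φ(4398) = 1464 units

An element a ∈ Z/4398Z is a unit iff gcd(a, 4398) = 1, so the number of units is φ(4398). φ is multiplicative, with φ(p^e) = p^e − p^(e−1). Factorise 4398 = 2 · 3 · 733. Then
  φ(4398) = (2 − 1) · (3 − 1) · (733 − 1) = 1 · 2 · 732 = 1464.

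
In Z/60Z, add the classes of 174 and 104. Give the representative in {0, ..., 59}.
Reduce the summands first: 174 ≡ 54, 104 ≡ 44 (mod 60), so 174 + 104 ≡ 54 + 44 (mod 60). 54 + 44 = 98; 98 = 1·60 + 38, so (174 + 104) mod 60 = 38.

Final answer: 38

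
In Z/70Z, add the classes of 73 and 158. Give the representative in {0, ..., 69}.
21

Reduce the summands first: 73 ≡ 3, 158 ≡ 18 (mod 70), so 73 + 158 ≡ 3 + 18 (mod 70). 3 + 18 = 21; 21 = 0·70 + 21, so (73 + 158) mod 70 = 21.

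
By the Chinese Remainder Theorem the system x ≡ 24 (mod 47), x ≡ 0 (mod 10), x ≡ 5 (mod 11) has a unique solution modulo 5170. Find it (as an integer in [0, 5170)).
The moduli 47, 10, 11 are pairwise coprime, so by the CRT there is a unique solution mod 47·10·11 = 5170.
Solve by successive substitution. Start with x ≡ 24 (mod 47).
  Combine with x ≡ 0 (mod 10): write x = 24 + 47·t and require 24 + 47·t ≡ 0 (mod 10), i.e. 47·t ≡ 0 − 24 ≡ 6 (mod 10). Since 47^(−1) ≡ 3 (mod 10) (47 ≡ 7 (mod 10)), t ≡ 3·6 ≡ 8 (mod 10). So x ≡ 24 + 47·8 = 400 (mod 470).
  Combine with x ≡ 5 (mod 11): write x = 400 + 470·t and require 400 + 470·t ≡ 5 (mod 11), i.e. 470·t ≡ 5 − 400 ≡ 1 (mod 11). Since 470^(−1) ≡ 7 (mod 11) (470 ≡ 8 (mod 11)), t ≡ 7·1 ≡ 7 (mod 11). So x ≡ 400 + 470·7 = 3690 (mod 5170).
Unique solution in [0, 5170): x = 3690.

Final answer: x ≡ 3690 (mod 5170); the representative in [0, 5170) is 3690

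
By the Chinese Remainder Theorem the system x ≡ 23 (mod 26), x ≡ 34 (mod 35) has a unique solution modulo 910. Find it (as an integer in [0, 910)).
x ≡ 699 (mod 910); the representative in [0, 910) is 699

The moduli 26, 35 are pairwise coprime, so by the CRT there is a unique solution mod 26·35 = 910.
Solve by successive substitution. Start with x ≡ 23 (mod 26).
  Combine with x ≡ 34 (mod 35): write x = 23 + 26·t and require 23 + 26·t ≡ 34 (mod 35), i.e. 26·t ≡ 34 − 23 ≡ 11 (mod 35). Since 26^(−1) ≡ 31 (mod 35), t ≡ 31·11 ≡ 26 (mod 35). So x ≡ 23 + 26·26 = 699 (mod 910).
Unique solution in [0, 910): x = 699.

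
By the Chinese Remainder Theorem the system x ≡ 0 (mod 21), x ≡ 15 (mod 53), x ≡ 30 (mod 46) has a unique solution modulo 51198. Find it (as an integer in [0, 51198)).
x ≡ 26250 (mod 51198); the representative in [0, 51198) is 26250

The moduli 21, 53, 46 are pairwise coprime, so by the CRT there is a unique solution mod 21·53·46 = 51198.
Solve by successive substitution. Start with x ≡ 0 (mod 21).
  Combine with x ≡ 15 (mod 53): write x = 21·t and require 21·t ≡ 15 (mod 53). Since 21^(−1) ≡ 48 (mod 53), t ≡ 48·15 ≡ 31 (mod 53). So x ≡ 21·31 = 651 (mod 1113).
  Combine with x ≡ 30 (mod 46): write x = 651 + 1113·t and require 651 + 1113·t ≡ 30 (mod 46), i.e. 1113·t ≡ 30 − 651 ≡ 23 (mod 46). Since 1113^(−1) ≡ 41 (mod 46) (1113 ≡ 9 (mod 46)), t ≡ 41·23 ≡ 23 (mod 46). So x ≡ 651 + 1113·23 = 26250 (mod 51198).
Unique solution in [0, 51198): x = 26250.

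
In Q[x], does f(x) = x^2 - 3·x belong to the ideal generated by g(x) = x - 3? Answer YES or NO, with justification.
In Q[x] the ideal (g) consists of all multiples of g, so f ∈ (g) iff g | f, i.e. iff the remainder of f on division by g is 0. Divide f by g (g is monic, so eliminate the leading term of the running remainder at each step):
  leading term x^2: subtract (x)·g(x) = x^2 - 3·x, leaving 0
The remainder is 0, so f(x) = g(x) · h(x) with h(x) = x. Hence g | f, i.e. f ∈ (g).

Final answer: YES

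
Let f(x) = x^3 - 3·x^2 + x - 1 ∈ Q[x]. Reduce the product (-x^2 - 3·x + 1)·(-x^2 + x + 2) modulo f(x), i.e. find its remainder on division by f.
a · b ≡ 8·x^2 - 9·x + 7 (mod f(x))

First multiply in Q[x] without reducing: a · b = x^4 + 2·x^3 - 6·x^2 - 5·x + 2. Now divide by f(x) = x^3 - 3·x^2 + x - 1, eliminating the leading term at each step:
  leading term x^4: subtract (x)·f(x) = x^4 - 3·x^3 + x^2 - x, leaving 5·x^3 - 7·x^2 - 4·x + 2
  leading term 5·x^3: subtract (5)·f(x) = 5·x^3 - 15·x^2 + 5·x - 5, leaving 8·x^2 - 9·x + 7
The degree is now < 3, so this is the remainder. Hence a · b ≡ 8·x^2 - 9·x + 7 in Q[x]/(f).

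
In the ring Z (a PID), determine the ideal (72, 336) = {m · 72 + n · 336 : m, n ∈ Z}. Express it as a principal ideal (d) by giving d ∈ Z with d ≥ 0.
(72, 336) = (24); d = 24

In the PID Z, (a, b) is generated by gcd(a, b). Compute gcd(336, 72) with the extended Euclidean algorithm, tracking rows (r, s, t) with s·336 + t·72 = r:
  row A: (336, 1, 0)   [1·336 + 0·72 = 336]
  row B: (72, 0, 1)   [0·336 + 1·72 = 72]
  336 = 4·72 + 48   → row C = row A − 4·row B = (48, 1, −4)   [check: 1·336 − 4·72 = 48]
  72 = 1·48 + 24   → row D = row B − 1·row C = (24, −1, 5)   [check: −1·336 + 5·72 = 24]
  48 = 2·24 + 0   → remainder 0, stop. gcd = 24 (last nonzero row D).
So gcd(72, 336) = 24, with Bézout identity −1·336 + 5·72 = 24. Containment (⊇): the Bézout identity exhibits 24 as an element of (72, 336), giving (24) ⊆ (72, 336). Containment (⊆): since 24 | 72 and 24 | 336 (72 = 24·3, 336 = 24·14), every Z-linear combination of 72 and 336 is divisible by 24, so (72, 336) ⊆ (24). Therefore (72, 336) = (24), d = 24.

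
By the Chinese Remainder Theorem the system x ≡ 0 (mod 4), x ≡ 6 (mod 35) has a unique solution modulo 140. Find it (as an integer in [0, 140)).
x ≡ 76 (mod 140); the representative in [0, 140) is 76

The moduli 4, 35 are pairwise coprime, so by the CRT there is a unique solution mod 4·35 = 140.
Solve by successive substitution. Start with x ≡ 0 (mod 4).
  Combine with x ≡ 6 (mod 35): write x = 4·t and require 4·t ≡ 6 (mod 35). Since 4^(−1) ≡ 9 (mod 35), t ≡ 9·6 ≡ 19 (mod 35). So x ≡ 4·19 = 76 (mod 140).
Unique solution in [0, 140): x = 76.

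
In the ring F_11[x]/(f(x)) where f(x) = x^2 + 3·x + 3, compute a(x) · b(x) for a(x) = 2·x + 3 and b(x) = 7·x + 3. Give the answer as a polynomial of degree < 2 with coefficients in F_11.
Multiply as integer polynomials: a · b = 14·x^2 + 27·x + 9. Reducing coefficients mod 11: a · b ≡ 3·x^2 + 5·x + 9. Now divide by f(x) = x^2 + 3·x + 3 in F_11[x], eliminating the leading term at each step:
  leading term 3·x^2: subtract (3)·f(x) = 3·x^2 + 9·x + 9, leaving 7·x (coefficients mod 11)
The degree is now < 2, so this is the remainder. Hence a · b ≡ 7·x in F_11[x]/(f).

Final answer: a · b ≡ 7·x (mod f(x))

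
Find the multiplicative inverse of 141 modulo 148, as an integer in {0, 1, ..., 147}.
141^(−1) ≡ 21 (mod 148)

Apply the extended Euclidean algorithm to (148, 141), tracking rows (r, s, t) with s·148 + t·141 = r. Each division r_prev = q·r_cur + r_new produces the new row as (previous row) − q·(current row):
  row A: (148, 1, 0)   [1·148 + 0·141 = 148]
  row B: (141, 0, 1)   [0·148 + 1·141 = 141]
  148 = 1·141 + 7   → row C = row A − 1·row B = (7, 1, −1)   [check: 1·148 − 1·141 = 7]
  141 = 20·7 + 1   → row D = row B − 20·row C = (1, −20, 21)   [check: −20·148 + 21·141 = 1]
  7 = 7·1 + 0   → remainder 0, stop. gcd = 1 (last nonzero row D).
The gcd is 1, so 141 is invertible mod 148. The last nonzero row gives −20·148 + 21·141 = 1, so t = 21. So 141^(−1) ≡ 21 (mod 148). Verify: 141 · 21 = 2961 ≡ 1 (mod 148). ✓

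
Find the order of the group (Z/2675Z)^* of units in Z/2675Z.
|(Z/2675Z)^*| = 2120

(Z/2675Z)^* consists of the classes a with gcd(a, 2675) = 1, so its order is φ(2675). φ is multiplicative, with φ(p^e) = p^e − p^(e−1). Factorise 2675 = 5^2 · 107. Then
  φ(2675) = (5^2 − 5^1) · (107 − 1) = 20 · 106 = 2120.
Thus |(Z/2675Z)^*| = 2120.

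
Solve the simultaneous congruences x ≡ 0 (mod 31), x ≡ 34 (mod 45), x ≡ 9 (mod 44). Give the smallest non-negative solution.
The moduli 31, 45, 44 are pairwise coprime, so by the CRT there is a unique solution mod 31·45·44 = 61380.
Solve by successive substitution. Start with x ≡ 0 (mod 31).
  Combine with x ≡ 34 (mod 45): write x = 31·t and require 31·t ≡ 34 (mod 45). Since 31^(−1) ≡ 16 (mod 45), t ≡ 16·34 ≡ 4 (mod 45). So x ≡ 31·4 = 124 (mod 1395).
  Combine with x ≡ 9 (mod 44): write x = 124 + 1395·t and require 124 + 1395·t ≡ 9 (mod 44), i.e. 1395·t ≡ 9 − 124 ≡ 17 (mod 44). Since 1395^(−1) ≡ 27 (mod 44) (1395 ≡ 31 (mod 44)), t ≡ 27·17 ≡ 19 (mod 44). So x ≡ 124 + 1395·19 = 26629 (mod 61380).
Unique solution in [0, 61380): x = 26629.

Final answer: x ≡ 26629 (mod 61380); the representative in [0, 61380) is 26629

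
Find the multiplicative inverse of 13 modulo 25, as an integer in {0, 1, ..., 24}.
Apply the extended Euclidean algorithm to (25, 13), tracking rows (r, s, t) with s·25 + t·13 = r. Each division r_prev = q·r_cur + r_new produces the new row as (previous row) − q·(current row):
  row A: (25, 1, 0)   [1·25 + 0·13 = 25]
  row B: (13, 0, 1)   [0·25 + 1·13 = 13]
  25 = 1·13 + 12   → row C = row A − 1·row B = (12, 1, −1)   [check: 1·25 − 1·13 = 12]
  13 = 1·12 + 1   → row D = row B − 1·row C = (1, −1, 2)   [check: −1·25 + 2·13 = 1]
  12 = 12·1 + 0   → remainder 0, stop. gcd = 1 (last nonzero row D).
The gcd is 1, so 13 is invertible mod 25. The last nonzero row gives −1·25 + 2·13 = 1, so t = 2. So 13^(−1) ≡ 2 (mod 25). Verify: 13 · 2 = 26 ≡ 1 (mod 25). ✓

Final answer: 13^(−1) ≡ 2 (mod 25)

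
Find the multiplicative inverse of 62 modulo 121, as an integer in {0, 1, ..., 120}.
Apply the extended Euclidean algorithm to (121, 62), tracking rows (r, s, t) with s·121 + t·62 = r. Each division r_prev = q·r_cur + r_new produces the new row as (previous row) − q·(current row):
  row A: (121, 1, 0)   [1·121 + 0·62 = 121]
  row B: (62, 0, 1)   [0·121 + 1·62 = 62]
  121 = 1·62 + 59   → row C = row A − 1·row B = (59, 1, −1)   [check: 1·121 − 1·62 = 59]
  62 = 1·59 + 3   → row D = row B − 1·row C = (3, −1, 2)   [check: −1·121 + 2·62 = 3]
  59 = 19·3 + 2   → row E = row C − 19·row D = (2, 20, −39)   [check: 20·121 − 39·62 = 2]
  3 = 1·2 + 1   → row F = row D − 1·row E = (1, −21, 41)   [check: −21·121 + 41·62 = 1]
  2 = 2·1 + 0   → remainder 0, stop. gcd = 1 (last nonzero row F).
The gcd is 1, so 62 is invertible mod 121. The last nonzero row gives −21·121 + 41·62 = 1, so t = 41. So 62^(−1) ≡ 41 (mod 121). Verify: 62 · 41 = 2542 ≡ 1 (mod 121). ✓

Final answer: 62^(−1) ≡ 41 (mod 121)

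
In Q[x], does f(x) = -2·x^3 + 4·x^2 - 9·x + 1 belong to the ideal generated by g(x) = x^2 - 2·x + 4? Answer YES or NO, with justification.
NO

In Q[x] the ideal (g) consists of all multiples of g, so f ∈ (g) iff g | f, i.e. iff the remainder of f on division by g is 0. Divide f by g (g is monic, so eliminate the leading term of the running remainder at each step):
  leading term -2·x^3: subtract (-2·x)·g(x) = -2·x^3 + 4·x^2 - 8·x, leaving 1 - x
The remainder r(x) = 1 - x ≠ 0 (and deg r < deg g), so g ∤ f, i.e. f ∉ (g).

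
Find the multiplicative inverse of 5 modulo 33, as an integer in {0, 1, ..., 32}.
5^(−1) ≡ 20 (mod 33)

Apply the extended Euclidean algorithm to (33, 5), tracking rows (r, s, t) with s·33 + t·5 = r. Each division r_prev = q·r_cur + r_new produces the new row as (previous row) − q·(current row):
  row A: (33, 1, 0)   [1·33 + 0·5 = 33]
  row B: (5, 0, 1)   [0·33 + 1·5 = 5]
  33 = 6·5 + 3   → row C = row A − 6·row B = (3, 1, −6)   [check: 1·33 − 6·5 = 3]
  5 = 1·3 + 2   → row D = row B − 1·row C = (2, −1, 7)   [check: −1·33 + 7·5 = 2]
  3 = 1·2 + 1   → row E = row C − 1·row D = (1, 2, −13)   [check: 2·33 − 13·5 = 1]
  2 = 2·1 + 0   → remainder 0, stop. gcd = 1 (last nonzero row E).
The gcd is 1, so 5 is invertible mod 33. The last nonzero row gives 2·33 − 13·5 = 1, so t = −13. So 5^(−1) ≡ −13 ≡ 20 (mod 33). Verify: 5 · 20 = 100 ≡ 1 (mod 33). ✓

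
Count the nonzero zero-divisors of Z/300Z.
In Z/300Z each nonzero element is either a unit (gcd with 300 is 1) or a zero-divisor (gcd > 1). The number of units is φ(300): factorise 300 = 2^2 · 3 · 5^2, so φ(300) = (2^2 − 2^1) · (3 − 1) · (5^2 − 5^1) = 2 · 2 · 20 = 80. The nonzero elements number 300 − 1 = 299. Hence the nonzero zero-divisors number 299 − 80 = 219.

Final answer: Z/300Z has 219 nonzero zero-divisors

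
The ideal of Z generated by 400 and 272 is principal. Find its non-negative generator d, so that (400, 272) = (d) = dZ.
In the PID Z, (a, b) is generated by gcd(a, b). Compute gcd(400, 272) with the extended Euclidean algorithm, tracking rows (r, s, t) with s·400 + t·272 = r:
  row A: (400, 1, 0)   [1·400 + 0·272 = 400]
  row B: (272, 0, 1)   [0·400 + 1·272 = 272]
  400 = 1·272 + 128   → row C = row A − 1·row B = (128, 1, −1)   [check: 1·400 − 1·272 = 128]
  272 = 2·128 + 16   → row D = row B − 2·row C = (16, −2, 3)   [check: −2·400 + 3·272 = 16]
  128 = 8·16 + 0   → remainder 0, stop. gcd = 16 (last nonzero row D).
So gcd(400, 272) = 16, with Bézout identity −2·400 + 3·272 = 16. Containment (⊇): the Bézout identity exhibits 16 as an element of (400, 272), giving (16) ⊆ (400, 272). Containment (⊆): since 16 | 400 and 16 | 272 (400 = 16·25, 272 = 16·17), every Z-linear combination of 400 and 272 is divisible by 16, so (400, 272) ⊆ (16). Therefore (400, 272) = (16), d = 16.

Final answer: (400, 272) = (16); d = 16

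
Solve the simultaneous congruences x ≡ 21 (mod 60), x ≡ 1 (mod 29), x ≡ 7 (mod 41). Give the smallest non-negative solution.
The moduli 60, 29, 41 are pairwise coprime, so by the CRT there is a unique solution mod 60·29·41 = 71340.
Solve by successive substitution. Start with x ≡ 21 (mod 60).
  Combine with x ≡ 1 (mod 29): write x = 21 + 60·t and require 21 + 60·t ≡ 1 (mod 29), i.e. 60·t ≡ 1 − 21 ≡ 9 (mod 29). Since 60^(−1) ≡ 15 (mod 29) (60 ≡ 2 (mod 29)), t ≡ 15·9 ≡ 19 (mod 29). So x ≡ 21 + 60·19 = 1161 (mod 1740).
  Combine with x ≡ 7 (mod 41): write x = 1161 + 1740·t and require 1161 + 1740·t ≡ 7 (mod 41), i.e. 1740·t ≡ 7 − 1161 ≡ 35 (mod 41). Since 1740^(−1) ≡ 16 (mod 41) (1740 ≡ 18 (mod 41)), t ≡ 16·35 ≡ 27 (mod 41). So x ≡ 1161 + 1740·27 = 48141 (mod 71340).
Unique solution in [0, 71340): x = 48141.

Final answer: x ≡ 48141 (mod 71340); the representative in [0, 71340) is 48141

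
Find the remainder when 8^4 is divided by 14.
8

Use repeated squaring. Binary(4) = 100. Walk through the bits of the exponent 4 left-to-right: at each bit after the leading one, square the running value, then multiply by 8 if the bit is 1 (always reducing mod 14):
  bit 1 = 1 (leading): start with 8.
  bit 2 = 0: square 8^2 = 64 ≡ 8 (mod 14).
  bit 3 = 0: square 8^2 = 64 ≡ 8 (mod 14).
Final value: 8^4 ≡ 8 (mod 14).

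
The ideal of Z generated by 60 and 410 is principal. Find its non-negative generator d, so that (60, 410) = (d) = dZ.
(60, 410) = (10); d = 10

In the PID Z, (a, b) is generated by gcd(a, b). Compute gcd(410, 60) with the extended Euclidean algorithm, tracking rows (r, s, t) with s·410 + t·60 = r:
  row A: (410, 1, 0)   [1·410 + 0·60 = 410]
  row B: (60, 0, 1)   [0·410 + 1·60 = 60]
  410 = 6·60 + 50   → row C = row A − 6·row B = (50, 1, −6)   [check: 1·410 − 6·60 = 50]
  60 = 1·50 + 10   → row D = row B − 1·row C = (10, −1, 7)   [check: −1·410 + 7·60 = 10]
  50 = 5·10 + 0   → remainder 0, stop. gcd = 10 (last nonzero row D).
So gcd(60, 410) = 10, with Bézout identity −1·410 + 7·60 = 10. Containment (⊇): the Bézout identity exhibits 10 as an element of (60, 410), giving (10) ⊆ (60, 410). Containment (⊆): since 10 | 60 and 10 | 410 (60 = 10·6, 410 = 10·41), every Z-linear combination of 60 and 410 is divisible by 10, so (60, 410) ⊆ (10). Therefore (60, 410) = (10), d = 10.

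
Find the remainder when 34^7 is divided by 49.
48

Use repeated squaring. Binary(7) = 111. Walk through the bits of the exponent 7 left-to-right: at each bit after the leading one, square the running value, then multiply by 34 if the bit is 1 (always reducing mod 49):
  bit 1 = 1 (leading): start with 34.
  bit 2 = 1: square 34^2 = 1156 ≡ 29; bit is 1, so multiply 29·34 = 986 ≡ 6 (mod 49).
  bit 3 = 1: square 6^2 = 36; bit is 1, so multiply 36·34 = 1224 ≡ 48 (mod 49).
Final value: 34^7 ≡ 48 (mod 49).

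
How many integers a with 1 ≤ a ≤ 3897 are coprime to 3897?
2592

The number of a ∈ {1, ..., 3897} with gcd(a, 3897) = 1 is by definition Euler's totient φ(3897). φ is multiplicative, with φ(p^e) = p^e − p^(e−1). Factorise 3897 = 3^2 · 433. Then
  φ(3897) = (3^2 − 3^1) · (433 − 1) = 6 · 432 = 2592.
So there are 2592 such integers.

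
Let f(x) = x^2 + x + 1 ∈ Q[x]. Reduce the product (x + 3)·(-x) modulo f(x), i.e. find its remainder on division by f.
a · b ≡ 1 - 2·x (mod f(x))

First multiply in Q[x] without reducing: a · b = -x^2 - 3·x. Now divide by f(x) = x^2 + x + 1, eliminating the leading term at each step:
  leading term -x^2: subtract (-1)·f(x) = -x^2 - x - 1, leaving 1 - 2·x
The degree is now < 2, so this is the remainder. Hence a · b ≡ 1 - 2·x in Q[x]/(f).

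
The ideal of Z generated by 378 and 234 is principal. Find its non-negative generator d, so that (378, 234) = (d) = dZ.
In the PID Z, (a, b) is generated by gcd(a, b). Compute gcd(378, 234) with the extended Euclidean algorithm, tracking rows (r, s, t) with s·378 + t·234 = r:
  row A: (378, 1, 0)   [1·378 + 0·234 = 378]
  row B: (234, 0, 1)   [0·378 + 1·234 = 234]
  378 = 1·234 + 144   → row C = row A − 1·row B = (144, 1, −1)   [check: 1·378 − 1·234 = 144]
  234 = 1·144 + 90   → row D = row B − 1·row C = (90, −1, 2)   [check: −1·378 + 2·234 = 90]
  144 = 1·90 + 54   → row E = row C − 1·row D = (54, 2, −3)   [check: 2·378 − 3·234 = 54]
  90 = 1·54 + 36   → row F = row D − 1·row E = (36, −3, 5)   [check: −3·378 + 5·234 = 36]
  54 = 1·36 + 18   → row G = row E − 1·row F = (18, 5, −8)   [check: 5·378 − 8·234 = 18]
  36 = 2·18 + 0   → remainder 0, stop. gcd = 18 (last nonzero row G).
So gcd(378, 234) = 18, with Bézout identity 5·378 − 8·234 = 18. Containment (⊇): the Bézout identity exhibits 18 as an element of (378, 234), giving (18) ⊆ (378, 234). Containment (⊆): since 18 | 378 and 18 | 234 (378 = 18·21, 234 = 18·13), every Z-linear combination of 378 and 234 is divisible by 18, so (378, 234) ⊆ (18). Therefore (378, 234) = (18), d = 18.

Final answer: (378, 234) = (18); d = 18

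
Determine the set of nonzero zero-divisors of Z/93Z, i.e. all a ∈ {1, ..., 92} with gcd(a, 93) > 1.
An element a ∈ Z/93Z (with a ≠ 0) is a zero-divisor iff gcd(a, 93) > 1 (because a is a unit precisely when gcd(a, n) = 1, and in Z/nZ every nonzero, non-unit element is a zero-divisor). Scan a = 1, ..., 92 and keep those with gcd(a, 93) > 1:
  gcd(3, 93) = 3, gcd(6, 93) = 3, gcd(9, 93) = 3, gcd(12, 93) = 3, gcd(15, 93) = 3, gcd(18, 93) = 3, gcd(21, 93) = 3, gcd(24, 93) = 3, gcd(27, 93) = 3, gcd(30, 93) = 3, gcd(31, 93) = 31, gcd(33, 93) = 3, gcd(36, 93) = 3, gcd(39, 93) = 3, gcd(42, 93) = 3, gcd(45, 93) = 3, gcd(48, 93) = 3, gcd(51, 93) = 3, gcd(54, 93) = 3, gcd(57, 93) = 3, gcd(60, 93) = 3, gcd(62, 93) = 31, gcd(63, 93) = 3, gcd(66, 93) = 3, gcd(69, 93) = 3, gcd(72, 93) = 3, gcd(75, 93) = 3, gcd(78, 93) = 3, gcd(81, 93) = 3, gcd(84, 93) = 3, gcd(87, 93) = 3, gcd(90, 93) = 3.
All other a ∈ {1, ..., 92} have gcd(a, 93) = 1 and are units. So the nonzero zero-divisors are exactly the 32 values of a appearing in this scan.

Final answer: nonzero zero-divisors of Z/93Z = {3, 6, 9, 12, 15, 18, 21, 24, 27, 30, 31, 33, 36, 39, 42, 45, 48, 51, 54, 57, 60, 62, 63, 66, 69, 72, 75, 78, 81, 84, 87, 90}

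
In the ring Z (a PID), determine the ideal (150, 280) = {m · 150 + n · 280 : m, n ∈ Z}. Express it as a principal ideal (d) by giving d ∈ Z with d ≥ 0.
In the PID Z, (a, b) is generated by gcd(a, b). Compute gcd(280, 150) with the extended Euclidean algorithm, tracking rows (r, s, t) with s·280 + t·150 = r:
  row A: (280, 1, 0)   [1·280 + 0·150 = 280]
  row B: (150, 0, 1)   [0·280 + 1·150 = 150]
  280 = 1·150 + 130   → row C = row A − 1·row B = (130, 1, −1)   [check: 1·280 − 1·150 = 130]
  150 = 1·130 + 20   → row D = row B − 1·row C = (20, −1, 2)   [check: −1·280 + 2·150 = 20]
  130 = 6·20 + 10   → row E = row C − 6·row D = (10, 7, −13)   [check: 7·280 − 13·150 = 10]
  20 = 2·10 + 0   → remainder 0, stop. gcd = 10 (last nonzero row E).
So gcd(150, 280) = 10, with Bézout identity 7·280 − 13·150 = 10. Containment (⊇): the Bézout identity exhibits 10 as an element of (150, 280), giving (10) ⊆ (150, 280). Containment (⊆): since 10 | 150 and 10 | 280 (150 = 10·15, 280 = 10·28), every Z-linear combination of 150 and 280 is divisible by 10, so (150, 280) ⊆ (10). Therefore (150, 280) = (10), d = 10.

Final answer: (150, 280) = (10); d = 10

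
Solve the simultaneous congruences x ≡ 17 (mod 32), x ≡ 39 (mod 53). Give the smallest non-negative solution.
The moduli 32, 53 are pairwise coprime, so by the CRT there is a unique solution mod 32·53 = 1696.
Solve by successive substitution. Start with x ≡ 17 (mod 32).
  Combine with x ≡ 39 (mod 53): write x = 17 + 32·t and require 17 + 32·t ≡ 39 (mod 53), i.e. 32·t ≡ 39 − 17 ≡ 22 (mod 53). Since 32^(−1) ≡ 5 (mod 53), t ≡ 5·22 ≡ 4 (mod 53). So x ≡ 17 + 32·4 = 145 (mod 1696).
Unique solution in [0, 1696): x = 145.

Final answer: x ≡ 145 (mod 1696); the representative in [0, 1696) is 145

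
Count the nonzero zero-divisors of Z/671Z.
In Z/671Z each nonzero element is either a unit (gcd with 671 is 1) or a zero-divisor (gcd > 1). The number of units is φ(671): factorise 671 = 11 · 61, so φ(671) = (11 − 1) · (61 − 1) = 10 · 60 = 600. The nonzero elements number 671 − 1 = 670. Hence the nonzero zero-divisors number 670 − 600 = 70.

Final answer: Z/671Z has 70 nonzero zero-divisors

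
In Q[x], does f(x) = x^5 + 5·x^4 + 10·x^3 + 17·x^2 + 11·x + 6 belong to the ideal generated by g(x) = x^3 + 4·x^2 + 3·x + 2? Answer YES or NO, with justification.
In Q[x] the ideal (g) consists of all multiples of g, so f ∈ (g) iff g | f, i.e. iff the remainder of f on division by g is 0. Divide f by g (g is monic, so eliminate the leading term of the running remainder at each step):
  leading term x^5: subtract (x^2)·g(x) = x^5 + 4·x^4 + 3·x^3 + 2·x^2, leaving x^4 + 7·x^3 + 15·x^2 + 11·x + 6
  leading term x^4: subtract (x)·g(x) = x^4 + 4·x^3 + 3·x^2 + 2·x, leaving 3·x^3 + 12·x^2 + 9·x + 6
  leading term 3·x^3: subtract (3)·g(x) = 3·x^3 + 12·x^2 + 9·x + 6, leaving 0
The remainder is 0, so f(x) = g(x) · h(x) with h(x) = x^2 + x + 3. Hence g | f, i.e. f ∈ (g).

Final answer: YES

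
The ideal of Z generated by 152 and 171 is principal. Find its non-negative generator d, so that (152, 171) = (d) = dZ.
In the PID Z, (a, b) is generated by gcd(a, b). Compute gcd(171, 152) with the extended Euclidean algorithm, tracking rows (r, s, t) with s·171 + t·152 = r:
  row A: (171, 1, 0)   [1·171 + 0·152 = 171]
  row B: (152, 0, 1)   [0·171 + 1·152 = 152]
  171 = 1·152 + 19   → row C = row A − 1·row B = (19, 1, −1)   [check: 1·171 − 1·152 = 19]
  152 = 8·19 + 0   → remainder 0, stop. gcd = 19 (last nonzero row C).
So gcd(152, 171) = 19, with Bézout identity 1·171 − 1·152 = 19. Containment (⊇): the Bézout identity exhibits 19 as an element of (152, 171), giving (19) ⊆ (152, 171). Containment (⊆): since 19 | 152 and 19 | 171 (152 = 19·8, 171 = 19·9), every Z-linear combination of 152 and 171 is divisible by 19, so (152, 171) ⊆ (19). Therefore (152, 171) = (19), d = 19.

Final answer: (152, 171) = (19); d = 19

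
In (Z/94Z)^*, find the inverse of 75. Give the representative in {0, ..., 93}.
Apply the extended Euclidean algorithm to (94, 75), tracking rows (r, s, t) with s·94 + t·75 = r. Each division r_prev = q·r_cur + r_new produces the new row as (previous row) − q·(current row):
  row A: (94, 1, 0)   [1·94 + 0·75 = 94]
  row B: (75, 0, 1)   [0·94 + 1·75 = 75]
  94 = 1·75 + 19   → row C = row A − 1·row B = (19, 1, −1)   [check: 1·94 − 1·75 = 19]
  75 = 3·19 + 18   → row D = row B − 3·row C = (18, −3, 4)   [check: −3·94 + 4·75 = 18]
  19 = 1·18 + 1   → row E = row C − 1·row D = (1, 4, −5)   [check: 4·94 − 5·75 = 1]
  18 = 18·1 + 0   → remainder 0, stop. gcd = 1 (last nonzero row E).
The gcd is 1, so 75 is invertible mod 94. The last nonzero row gives 4·94 − 5·75 = 1, so t = −5. So 75^(−1) ≡ −5 ≡ 89 (mod 94). Verify: 75 · 89 = 6675 ≡ 1 (mod 94). ✓

Final answer: 75^(−1) ≡ 89 (mod 94)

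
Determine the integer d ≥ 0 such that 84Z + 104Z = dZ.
In the PID Z, (a, b) is generated by gcd(a, b). Compute gcd(104, 84) with the extended Euclidean algorithm, tracking rows (r, s, t) with s·104 + t·84 = r:
  row A: (104, 1, 0)   [1·104 + 0·84 = 104]
  row B: (84, 0, 1)   [0·104 + 1·84 = 84]
  104 = 1·84 + 20   → row C = row A − 1·row B = (20, 1, −1)   [check: 1·104 − 1·84 = 20]
  84 = 4·20 + 4   → row D = row B − 4·row C = (4, −4, 5)   [check: −4·104 + 5·84 = 4]
  20 = 5·4 + 0   → remainder 0, stop. gcd = 4 (last nonzero row D).
So gcd(84, 104) = 4, with Bézout identity −4·104 + 5·84 = 4. Containment (⊇): the Bézout identity exhibits 4 as an element of (84, 104), giving (4) ⊆ (84, 104). Containment (⊆): since 4 | 84 and 4 | 104 (84 = 4·21, 104 = 4·26), every Z-linear combination of 84 and 104 is divisible by 4, so (84, 104) ⊆ (4). Therefore (84, 104) = (4), d = 4.

Final answer: (84, 104) = (4); d = 4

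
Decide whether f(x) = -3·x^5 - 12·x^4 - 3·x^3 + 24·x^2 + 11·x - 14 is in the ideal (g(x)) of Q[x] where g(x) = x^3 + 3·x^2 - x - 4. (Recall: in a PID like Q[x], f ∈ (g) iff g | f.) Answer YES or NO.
In Q[x] the ideal (g) consists of all multiples of g, so f ∈ (g) iff g | f, i.e. iff the remainder of f on division by g is 0. Divide f by g (g is monic, so eliminate the leading term of the running remainder at each step):
  leading term -3·x^5: subtract (-3·x^2)·g(x) = -3·x^5 - 9·x^4 + 3·x^3 + 12·x^2, leaving -3·x^4 - 6·x^3 + 12·x^2 + 11·x - 14
  leading term -3·x^4: subtract (-3·x)·g(x) = -3·x^4 - 9·x^3 + 3·x^2 + 12·x, leaving 3·x^3 + 9·x^2 - x - 14
  leading term 3·x^3: subtract (3)·g(x) = 3·x^3 + 9·x^2 - 3·x - 12, leaving 2·x - 2
The remainder r(x) = 2·x - 2 ≠ 0 (and deg r < deg g), so g ∤ f, i.e. f ∉ (g).

Final answer: NO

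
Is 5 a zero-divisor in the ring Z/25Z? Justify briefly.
YES

gcd(5, 25) = 5 > 1, so 5 is not a unit in Z/25Z. In Z/nZ every nonzero non-unit is a zero-divisor: explicitly, take b = 25/gcd = 5 ≠ 0 (mod 25); then 5·5 = 25 = 1·25, i.e. 5·5 ≡ 0 (mod 25). So 5 is a zero-divisor.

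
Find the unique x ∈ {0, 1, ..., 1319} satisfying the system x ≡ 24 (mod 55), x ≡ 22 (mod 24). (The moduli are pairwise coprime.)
x ≡ 574 (mod 1320); the representative in [0, 1320) is 574

The moduli 55, 24 are pairwise coprime, so by the CRT there is a unique solution mod 55·24 = 1320.
Solve by successive substitution. Start with x ≡ 24 (mod 55).
  Combine with x ≡ 22 (mod 24): write x = 24 + 55·t and require 24 + 55·t ≡ 22 (mod 24), i.e. 55·t ≡ 22 − 24 ≡ 22 (mod 24). Since 55^(−1) ≡ 7 (mod 24) (55 ≡ 7 (mod 24)), t ≡ 7·22 ≡ 10 (mod 24). So x ≡ 24 + 55·10 = 574 (mod 1320).
Unique solution in [0, 1320): x = 574.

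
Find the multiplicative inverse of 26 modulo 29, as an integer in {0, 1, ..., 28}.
26^(−1) ≡ 19 (mod 29)

Apply the extended Euclidean algorithm to (29, 26), tracking rows (r, s, t) with s·29 + t·26 = r. Each division r_prev = q·r_cur + r_new produces the new row as (previous row) − q·(current row):
  row A: (29, 1, 0)   [1·29 + 0·26 = 29]
  row B: (26, 0, 1)   [0·29 + 1·26 = 26]
  29 = 1·26 + 3   → row C = row A − 1·row B = (3, 1, −1)   [check: 1·29 − 1·26 = 3]
  26 = 8·3 + 2   → row D = row B − 8·row C = (2, −8, 9)   [check: −8·29 + 9·26 = 2]
  3 = 1·2 + 1   → row E = row C − 1·row D = (1, 9, −10)   [check: 9·29 − 10·26 = 1]
  2 = 2·1 + 0   → remainder 0, stop. gcd = 1 (last nonzero row E).
The gcd is 1, so 26 is invertible mod 29. The last nonzero row gives 9·29 − 10·26 = 1, so t = −10. So 26^(−1) ≡ −10 ≡ 19 (mod 29). Verify: 26 · 19 = 494 ≡ 1 (mod 29). ✓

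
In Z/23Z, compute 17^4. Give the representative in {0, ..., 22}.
8

Use repeated squaring. Binary(4) = 100. Walk through the bits of the exponent 4 left-to-right: at each bit after the leading one, square the running value, then multiply by 17 if the bit is 1 (always reducing mod 23):
  bit 1 = 1 (leading): start with 17.
  bit 2 = 0: square 17^2 = 289 ≡ 13 (mod 23).
  bit 3 = 0: square 13^2 = 169 ≡ 8 (mod 23).
Final value: 17^4 ≡ 8 (mod 23).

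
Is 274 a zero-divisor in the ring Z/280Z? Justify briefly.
YES

gcd(274, 280) = 2 > 1, so 274 is not a unit in Z/280Z. In Z/nZ every nonzero non-unit is a zero-divisor: explicitly, take b = 280/gcd = 140 ≠ 0 (mod 280); then 274·140 = 38360 = 137·280, i.e. 274·140 ≡ 0 (mod 280). So 274 is a zero-divisor.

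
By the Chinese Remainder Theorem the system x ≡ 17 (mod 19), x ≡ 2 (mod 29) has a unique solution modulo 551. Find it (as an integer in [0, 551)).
The moduli 19, 29 are pairwise coprime, so by the CRT there is a unique solution mod 19·29 = 551.
Solve by successive substitution. Start with x ≡ 17 (mod 19).
  Combine with x ≡ 2 (mod 29): write x = 17 + 19·t and require 17 + 19·t ≡ 2 (mod 29), i.e. 19·t ≡ 2 − 17 ≡ 14 (mod 29). Since 19^(−1) ≡ 26 (mod 29), t ≡ 26·14 ≡ 16 (mod 29). So x ≡ 17 + 19·16 = 321 (mod 551).
Unique solution in [0, 551): x = 321.

Final answer: x ≡ 321 (mod 551); the representative in [0, 551) is 321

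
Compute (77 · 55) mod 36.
23

Reduce the factors first: 77 ≡ 5, 55 ≡ 19 (mod 36), so 77 · 55 ≡ 5 · 19 (mod 36). 5 · 19 = 95. Dividing by 36: 95 = 2·36 + 23. So (77 · 55) mod 36 = 23.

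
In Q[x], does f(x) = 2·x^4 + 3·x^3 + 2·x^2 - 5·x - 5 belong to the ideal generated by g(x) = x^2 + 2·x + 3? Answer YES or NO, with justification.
NO

In Q[x] the ideal (g) consists of all multiples of g, so f ∈ (g) iff g | f, i.e. iff the remainder of f on division by g is 0. Divide f by g (g is monic, so eliminate the leading term of the running remainder at each step):
  leading term 2·x^4: subtract (2·x^2)·g(x) = 2·x^4 + 4·x^3 + 6·x^2, leaving -x^3 - 4·x^2 - 5·x - 5
  leading term -x^3: subtract (-x)·g(x) = -x^3 - 2·x^2 - 3·x, leaving -2·x^2 - 2·x - 5
  leading term -2·x^2: subtract (-2)·g(x) = -2·x^2 - 4·x - 6, leaving 2·x + 1
The remainder r(x) = 2·x + 1 ≠ 0 (and deg r < deg g), so g ∤ f, i.e. f ∉ (g).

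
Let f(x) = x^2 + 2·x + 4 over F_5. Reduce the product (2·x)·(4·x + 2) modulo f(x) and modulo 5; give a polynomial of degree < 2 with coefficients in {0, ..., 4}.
a · b ≡ 3·x + 3 (mod f(x))

Multiply as integer polynomials: a · b = 8·x^2 + 4·x. Reducing coefficients mod 5: a · b ≡ 3·x^2 + 4·x. Now divide by f(x) = x^2 + 2·x + 4 in F_5[x], eliminating the leading term at each step:
  leading term 3·x^2: subtract (3)·f(x) = 3·x^2 + x + 2, leaving 3·x + 3 (coefficients mod 5)
The degree is now < 2, so this is the remainder. Hence a · b ≡ 3·x + 3 in F_5[x]/(f).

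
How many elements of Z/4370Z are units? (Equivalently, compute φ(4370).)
An element a ∈ Z/4370Z is a unit iff gcd(a, 4370) = 1, so the number of units is φ(4370). φ is multiplicative, with φ(p^e) = p^e − p^(e−1). Factorise 4370 = 2 · 5 · 19 · 23. Then
  φ(4370) = (2 − 1) · (5 − 1) · (19 − 1) · (23 − 1) = 1 · 4 · 18 · 22 = 1584.

Final answer: Z/4370Z has φ(4370) = 1584 units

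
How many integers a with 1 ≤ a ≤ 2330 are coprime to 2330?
The number of a ∈ {1, ..., 2330} with gcd(a, 2330) = 1 is by definition Euler's totient φ(2330). φ is multiplicative, with φ(p^e) = p^e − p^(e−1). Factorise 2330 = 2 · 5 · 233. Then
  φ(2330) = (2 − 1) · (5 − 1) · (233 − 1) = 1 · 4 · 232 = 928.
So there are 928 such integers.

Final answer: 928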